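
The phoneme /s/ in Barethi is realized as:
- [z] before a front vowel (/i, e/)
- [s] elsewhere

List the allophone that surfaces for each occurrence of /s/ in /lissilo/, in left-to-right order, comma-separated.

[s], [z]

Occurrence 1 (position 3): no conditioning environment matches → elsewhere allophone [s].
Occurrence 2 (position 4): before a front vowel (/i, e/) → [z].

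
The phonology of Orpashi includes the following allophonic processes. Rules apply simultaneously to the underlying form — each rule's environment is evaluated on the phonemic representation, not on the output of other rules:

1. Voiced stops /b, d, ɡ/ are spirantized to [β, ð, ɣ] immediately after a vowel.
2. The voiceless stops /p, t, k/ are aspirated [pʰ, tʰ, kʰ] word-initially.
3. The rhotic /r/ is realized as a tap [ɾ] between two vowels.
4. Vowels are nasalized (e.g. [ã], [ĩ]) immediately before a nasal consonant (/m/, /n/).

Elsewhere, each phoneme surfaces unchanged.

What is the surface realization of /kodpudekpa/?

/k/ meets the environment for rule 2 (word-initially) → [kʰ].
/o/ (between /k/ and /d/): rule 4 targets it, but not before a nasal consonant → unchanged [o].
/d/ (between /o/ and /p/): immediately after a vowel, so rule 1 applies → [ð].
/p/ (between /d/ and /u/) is in the target of rule 2 but the environment (word-initially) is not met → [p].
/u/ (between /p/ and /d/) fails the environment for rule 4, so it stays [u].
/d/ — between /u/ and /e/, immediately after a vowel — surfaces as [ð] (rule 1).
/e/ — between /d/ and /k/; rule 4 does not apply here → [e].
/k/ (between /e/ and /p/) fails the environment for rule 2, so it stays [k].
/p/ (between /k/ and /a/): rule 2 targets it, but not word-initially → unchanged [p].
/a/ (word-final): rule 4 targets it, but not before a nasal consonant → unchanged [a].

[kʰoðpuðekpa]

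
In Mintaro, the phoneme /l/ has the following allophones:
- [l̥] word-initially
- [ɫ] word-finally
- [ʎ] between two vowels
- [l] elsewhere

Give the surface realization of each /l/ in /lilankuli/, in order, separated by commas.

Occurrence 1 (position 1): word-initially → [l̥].
Occurrence 2 (position 3): between two vowels → [ʎ].
Occurrence 3 (position 8): between two vowels → [ʎ].

[l̥], [ʎ], [ʎ]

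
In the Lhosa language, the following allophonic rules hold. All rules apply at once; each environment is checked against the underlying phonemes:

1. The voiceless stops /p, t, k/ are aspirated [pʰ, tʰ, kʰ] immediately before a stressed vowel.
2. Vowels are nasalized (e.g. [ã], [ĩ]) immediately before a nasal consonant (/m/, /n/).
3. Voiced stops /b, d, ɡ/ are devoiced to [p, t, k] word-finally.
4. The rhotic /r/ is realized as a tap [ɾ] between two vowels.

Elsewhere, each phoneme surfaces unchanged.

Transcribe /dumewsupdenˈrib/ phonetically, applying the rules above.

/d/ (word-initial) fails the environment for rule 3, so it stays [d].
/u/ (between /d/ and /m/) occurs before a nasal consonant → [ũ] by rule 2.
/m/ — not in any rule's target class → [m].
/e/ — between /m/ and /w/; rule 2 does not apply here → [e].
/w/ — not in any rule's target class → [w].
/s/ (between /w/ and /u/): no rule targets it → [s].
/u/ (between /s/ and /p/) fails the environment for rule 2, so it stays [u].
/p/ — between /u/ and /d/; rule 1 does not apply here → [p].
/d/ (between /p/ and /e/) is in the target of rule 3 but the environment (word-finally) is not met → [d].
/e/ meets the environment for rule 2 (before a nasal consonant) → [ẽ].
/n/ (between /e/ and /r/): no rule targets it → [n].
/r/ (between /n/ and /i/): rule 4 targets it, but not between two vowels → unchanged [r].
/i/ (between /r/ and /b/) fails the environment for rule 2, so it stays [i].
/b/ — word-final, word-finally — surfaces as [p] (rule 3).

[dũmewsupdẽnˈrip]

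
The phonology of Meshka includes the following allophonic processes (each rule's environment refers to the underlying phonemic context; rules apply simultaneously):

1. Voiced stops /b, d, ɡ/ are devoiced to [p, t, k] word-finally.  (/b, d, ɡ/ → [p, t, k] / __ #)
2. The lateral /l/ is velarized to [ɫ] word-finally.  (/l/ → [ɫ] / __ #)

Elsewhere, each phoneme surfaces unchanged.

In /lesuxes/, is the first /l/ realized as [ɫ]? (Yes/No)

/l/ — word-initial; rule 2 does not apply here → [l].
The actual realization is [l], not [ɫ].

No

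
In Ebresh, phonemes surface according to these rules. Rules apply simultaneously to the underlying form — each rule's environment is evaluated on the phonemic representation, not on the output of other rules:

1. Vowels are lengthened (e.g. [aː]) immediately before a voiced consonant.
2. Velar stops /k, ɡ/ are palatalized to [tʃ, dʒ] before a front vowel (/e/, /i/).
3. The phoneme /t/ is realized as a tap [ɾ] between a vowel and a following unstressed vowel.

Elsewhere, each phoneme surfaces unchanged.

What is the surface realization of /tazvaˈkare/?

/t/ (word-initial): rule 3 targets it, but not between a vowel and a following unstressed vowel → unchanged [t].
/a/ (between /t/ and /z/) occurs before a voiced consonant → [aː] by rule 1.
/a/ (between /v/ and /k/) fails the environment for rule 1, so it stays [a].
/k/ — between /a/ and /a/; rule 2 does not apply here → [k].
/a/ (between /k/ and /r/): before a voiced consonant, so rule 1 applies → [aː].
/e/ (word-final): rule 1 targets it, but not before a voiced consonant → unchanged [e].

[taːzvaˈkaːre]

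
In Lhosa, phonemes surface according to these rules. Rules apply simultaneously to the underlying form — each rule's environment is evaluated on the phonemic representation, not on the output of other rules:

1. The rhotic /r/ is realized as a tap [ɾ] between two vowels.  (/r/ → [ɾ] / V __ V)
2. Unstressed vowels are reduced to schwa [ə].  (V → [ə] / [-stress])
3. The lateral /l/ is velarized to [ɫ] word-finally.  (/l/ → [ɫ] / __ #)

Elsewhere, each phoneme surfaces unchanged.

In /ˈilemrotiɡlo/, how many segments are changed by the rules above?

Segments that undergo a rule: /e/ → [ə] (rule 2); /o/ → [ə] (rule 2); /i/ → [ə] (rule 2); /o/ → [ə] (rule 2).
All other segments surface unchanged.

4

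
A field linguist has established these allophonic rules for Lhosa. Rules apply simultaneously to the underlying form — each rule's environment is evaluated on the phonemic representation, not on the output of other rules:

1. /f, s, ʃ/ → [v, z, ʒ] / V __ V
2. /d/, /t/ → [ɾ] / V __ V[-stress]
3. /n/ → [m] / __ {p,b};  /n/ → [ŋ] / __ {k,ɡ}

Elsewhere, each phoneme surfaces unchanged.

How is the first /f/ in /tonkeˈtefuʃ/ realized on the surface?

[v]

Rule 1 applies to /f/ (between /e/ and /u/: between two vowels) → [v].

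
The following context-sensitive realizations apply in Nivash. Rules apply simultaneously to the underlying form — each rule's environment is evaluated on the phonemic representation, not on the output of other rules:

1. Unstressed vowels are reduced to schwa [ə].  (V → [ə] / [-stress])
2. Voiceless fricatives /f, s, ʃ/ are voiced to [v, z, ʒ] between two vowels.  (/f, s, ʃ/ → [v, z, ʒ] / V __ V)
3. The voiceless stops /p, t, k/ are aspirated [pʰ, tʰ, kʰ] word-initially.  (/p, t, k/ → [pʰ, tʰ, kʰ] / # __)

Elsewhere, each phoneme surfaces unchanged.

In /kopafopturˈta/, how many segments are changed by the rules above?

Segments that undergo a rule: /k/ → [kʰ] (rule 3); /o/ → [ə] (rule 1); /a/ → [ə] (rule 1); /f/ → [v] (rule 2); /o/ → [ə] (rule 1); /u/ → [ə] (rule 1).
All other segments surface unchanged.

6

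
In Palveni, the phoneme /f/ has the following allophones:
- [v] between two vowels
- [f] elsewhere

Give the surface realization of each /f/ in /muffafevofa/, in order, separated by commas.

Occurrence 1 (position 3): no conditioning environment matches → elsewhere allophone [f].
Occurrence 2 (position 4): no conditioning environment matches → elsewhere allophone [f].
Occurrence 3 (position 6): between two vowels → [v].
Occurrence 4 (position 10): between two vowels → [v].

[f], [f], [v], [v]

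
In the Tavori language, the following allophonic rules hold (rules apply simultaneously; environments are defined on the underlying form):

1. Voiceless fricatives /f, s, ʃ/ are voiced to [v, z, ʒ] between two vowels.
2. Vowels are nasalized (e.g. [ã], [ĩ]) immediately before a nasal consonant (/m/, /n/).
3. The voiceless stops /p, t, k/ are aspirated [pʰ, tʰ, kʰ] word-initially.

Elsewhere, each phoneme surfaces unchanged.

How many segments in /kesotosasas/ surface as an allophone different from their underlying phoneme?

4

Segments that undergo a rule: /k/ → [kʰ] (rule 3); /s/ → [z] (rule 1); /s/ → [z] (rule 1); /s/ → [z] (rule 1).
All other segments surface unchanged.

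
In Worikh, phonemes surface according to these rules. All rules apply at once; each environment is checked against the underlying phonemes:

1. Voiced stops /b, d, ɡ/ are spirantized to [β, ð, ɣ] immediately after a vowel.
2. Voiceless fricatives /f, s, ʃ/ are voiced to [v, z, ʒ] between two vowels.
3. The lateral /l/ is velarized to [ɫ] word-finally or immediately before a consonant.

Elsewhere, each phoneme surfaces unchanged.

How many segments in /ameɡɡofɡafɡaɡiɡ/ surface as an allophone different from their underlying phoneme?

Segments that undergo a rule: /ɡ/ → [ɣ] (rule 1); /ɡ/ → [ɣ] (rule 1); /ɡ/ → [ɣ] (rule 1).
All other segments surface unchanged.

3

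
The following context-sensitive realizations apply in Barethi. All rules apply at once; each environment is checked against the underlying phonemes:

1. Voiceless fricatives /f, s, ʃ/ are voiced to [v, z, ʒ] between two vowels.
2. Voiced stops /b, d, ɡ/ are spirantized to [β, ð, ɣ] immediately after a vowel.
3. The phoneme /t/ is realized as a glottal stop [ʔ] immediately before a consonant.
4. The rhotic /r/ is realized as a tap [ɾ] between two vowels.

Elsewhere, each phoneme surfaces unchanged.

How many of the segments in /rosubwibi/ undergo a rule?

Segments that undergo a rule: /s/ → [z] (rule 1); /b/ → [β] (rule 2); /b/ → [β] (rule 2).
All other segments surface unchanged.

3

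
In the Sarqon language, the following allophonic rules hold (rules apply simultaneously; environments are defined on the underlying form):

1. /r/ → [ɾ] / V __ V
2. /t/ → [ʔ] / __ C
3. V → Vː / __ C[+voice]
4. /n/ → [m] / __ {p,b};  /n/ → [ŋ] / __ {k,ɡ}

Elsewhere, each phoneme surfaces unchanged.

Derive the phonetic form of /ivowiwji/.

/i/ (word-initial) occurs before a voiced consonant → [iː] by rule 3.
/v/ (between /i/ and /o/) is unaffected → [v].
Rule 3 applies to /o/ (between /v/ and /w/: before a voiced consonant) → [oː].
/w/ (between /o/ and /i/) is unaffected → [w].
/i/ (between /w/ and /w/) occurs before a voiced consonant → [iː] by rule 3.
/w/ stays [w].
/j/ — not in any rule's target class → [j].
/i/ (word-final): rule 3 targets it, but not before a voiced consonant → unchanged [i].

[iːvoːwiːwji]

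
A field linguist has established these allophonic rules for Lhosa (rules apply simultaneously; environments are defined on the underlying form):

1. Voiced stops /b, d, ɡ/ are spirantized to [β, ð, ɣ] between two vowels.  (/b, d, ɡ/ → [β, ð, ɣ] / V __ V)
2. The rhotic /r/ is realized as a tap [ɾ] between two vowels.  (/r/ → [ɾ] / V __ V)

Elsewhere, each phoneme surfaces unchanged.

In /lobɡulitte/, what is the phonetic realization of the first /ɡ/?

/ɡ/ (between /b/ and /u/) is in the target of rule 1 but the environment (between two vowels) is not met → [ɡ].

[ɡ]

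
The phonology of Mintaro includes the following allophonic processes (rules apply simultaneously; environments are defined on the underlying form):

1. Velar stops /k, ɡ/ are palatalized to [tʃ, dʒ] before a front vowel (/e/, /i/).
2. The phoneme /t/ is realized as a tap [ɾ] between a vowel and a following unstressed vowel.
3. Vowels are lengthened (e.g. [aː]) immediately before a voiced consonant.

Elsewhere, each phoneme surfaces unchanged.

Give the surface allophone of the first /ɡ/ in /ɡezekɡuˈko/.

[dʒ]

/ɡ/ — word-initial, before a front vowel — surfaces as [dʒ] (rule 1).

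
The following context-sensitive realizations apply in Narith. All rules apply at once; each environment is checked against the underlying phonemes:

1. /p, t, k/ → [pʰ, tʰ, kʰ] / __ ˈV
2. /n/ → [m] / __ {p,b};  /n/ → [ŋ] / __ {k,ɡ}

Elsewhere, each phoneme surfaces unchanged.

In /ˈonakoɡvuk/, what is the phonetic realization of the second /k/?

/k/ — word-final; rule 1 does not apply here → [k].

[k]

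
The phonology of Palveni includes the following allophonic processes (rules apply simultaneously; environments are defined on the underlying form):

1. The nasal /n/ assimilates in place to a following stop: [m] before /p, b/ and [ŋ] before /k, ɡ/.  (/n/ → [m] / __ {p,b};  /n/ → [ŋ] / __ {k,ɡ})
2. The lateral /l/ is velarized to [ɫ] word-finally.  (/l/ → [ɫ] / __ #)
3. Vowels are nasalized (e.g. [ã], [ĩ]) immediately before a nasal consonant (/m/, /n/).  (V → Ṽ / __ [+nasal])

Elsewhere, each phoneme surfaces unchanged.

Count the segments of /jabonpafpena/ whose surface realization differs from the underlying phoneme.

Segments that undergo a rule: /o/ → [õ] (rule 3); /n/ → [m] (rule 1); /e/ → [ẽ] (rule 3).
All other segments surface unchanged.

3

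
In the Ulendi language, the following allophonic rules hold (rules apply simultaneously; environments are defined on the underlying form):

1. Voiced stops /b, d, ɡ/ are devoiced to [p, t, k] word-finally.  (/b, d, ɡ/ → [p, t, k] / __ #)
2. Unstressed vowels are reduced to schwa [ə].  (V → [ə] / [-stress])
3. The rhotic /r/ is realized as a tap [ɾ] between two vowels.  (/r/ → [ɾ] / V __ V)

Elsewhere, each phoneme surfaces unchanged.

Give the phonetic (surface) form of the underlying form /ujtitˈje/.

[əjtətˈje]

/u/ meets the environment for rule 2 (in an unstressed syllable) → [ə].
/i/ (between /t/ and /t/): in an unstressed syllable, so rule 2 applies → [ə].
/e/ (word-final) fails the environment for rule 2, so it stays [e].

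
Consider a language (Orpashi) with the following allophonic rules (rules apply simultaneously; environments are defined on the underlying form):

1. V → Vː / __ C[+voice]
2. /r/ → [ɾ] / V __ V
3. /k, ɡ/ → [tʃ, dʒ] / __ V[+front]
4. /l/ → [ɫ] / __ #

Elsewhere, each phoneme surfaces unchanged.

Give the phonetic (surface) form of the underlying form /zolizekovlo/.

[zoːliːzekoːvlo]

/z/ (word-initial) is unaffected → [z].
/o/ (between /z/ and /l/) occurs before a voiced consonant → [oː] by rule 1.
/l/ (between /o/ and /i/): rule 4 targets it, but not word-finally → unchanged [l].
/i/ — between /l/ and /z/, before a voiced consonant — surfaces as [iː] (rule 1).
/z/ — not in any rule's target class → [z].
/e/ (between /z/ and /k/) is in the target of rule 1 but the environment (before a voiced consonant) is not met → [e].
/k/ (between /e/ and /o/) fails the environment for rule 3, so it stays [k].
/o/ (between /k/ and /v/): before a voiced consonant, so rule 1 applies → [oː].
/v/ (between /o/ and /l/): no rule targets it → [v].
/l/ (between /v/ and /o/) fails the environment for rule 4, so it stays [l].
/o/ (word-final): rule 1 targets it, but not before a voiced consonant → unchanged [o].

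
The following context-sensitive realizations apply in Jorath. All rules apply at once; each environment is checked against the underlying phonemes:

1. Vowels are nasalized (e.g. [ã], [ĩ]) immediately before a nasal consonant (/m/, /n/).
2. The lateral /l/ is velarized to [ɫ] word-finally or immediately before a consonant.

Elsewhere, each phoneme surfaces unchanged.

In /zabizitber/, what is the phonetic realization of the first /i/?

/i/ — between /b/ and /z/; rule 1 does not apply here → [i].

[i]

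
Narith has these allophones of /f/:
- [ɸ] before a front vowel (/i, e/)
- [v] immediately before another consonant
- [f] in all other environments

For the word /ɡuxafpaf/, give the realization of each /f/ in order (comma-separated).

[v], [f]

Occurrence 1 (position 5): immediately before another consonant → [v].
Occurrence 2 (position 8): no conditioning environment matches → elsewhere allophone [f].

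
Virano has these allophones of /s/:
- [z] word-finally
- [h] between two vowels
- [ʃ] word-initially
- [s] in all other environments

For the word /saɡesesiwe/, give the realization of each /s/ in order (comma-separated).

Occurrence 1 (position 1): word-initially → [ʃ].
Occurrence 2 (position 5): between two vowels → [h].
Occurrence 3 (position 7): between two vowels → [h].

[ʃ], [h], [h]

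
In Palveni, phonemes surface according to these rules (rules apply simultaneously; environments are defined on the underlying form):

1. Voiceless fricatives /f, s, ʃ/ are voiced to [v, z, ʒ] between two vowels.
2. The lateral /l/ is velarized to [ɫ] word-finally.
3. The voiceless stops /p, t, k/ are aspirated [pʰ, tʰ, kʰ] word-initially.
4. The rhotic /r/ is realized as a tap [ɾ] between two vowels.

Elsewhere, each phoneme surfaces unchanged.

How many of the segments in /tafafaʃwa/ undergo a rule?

3

Segments that undergo a rule: /t/ → [tʰ] (rule 3); /f/ → [v] (rule 1); /f/ → [v] (rule 1).
All other segments surface unchanged.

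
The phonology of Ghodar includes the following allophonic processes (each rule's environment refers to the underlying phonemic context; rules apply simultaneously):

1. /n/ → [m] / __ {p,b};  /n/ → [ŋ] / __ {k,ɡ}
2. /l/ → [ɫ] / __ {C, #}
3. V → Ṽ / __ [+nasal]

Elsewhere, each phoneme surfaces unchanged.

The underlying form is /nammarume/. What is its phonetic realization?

/n/ (word-initial) fails the environment for rule 1, so it stays [n].
/a/ (between /n/ and /m/): before a nasal consonant, so rule 3 applies → [ã].
/a/ — between /m/ and /r/; rule 3 does not apply here → [a].
/u/ (between /r/ and /m/) occurs before a nasal consonant → [ũ] by rule 3.
/e/ — word-final; rule 3 does not apply here → [e].

[nãmmarũme]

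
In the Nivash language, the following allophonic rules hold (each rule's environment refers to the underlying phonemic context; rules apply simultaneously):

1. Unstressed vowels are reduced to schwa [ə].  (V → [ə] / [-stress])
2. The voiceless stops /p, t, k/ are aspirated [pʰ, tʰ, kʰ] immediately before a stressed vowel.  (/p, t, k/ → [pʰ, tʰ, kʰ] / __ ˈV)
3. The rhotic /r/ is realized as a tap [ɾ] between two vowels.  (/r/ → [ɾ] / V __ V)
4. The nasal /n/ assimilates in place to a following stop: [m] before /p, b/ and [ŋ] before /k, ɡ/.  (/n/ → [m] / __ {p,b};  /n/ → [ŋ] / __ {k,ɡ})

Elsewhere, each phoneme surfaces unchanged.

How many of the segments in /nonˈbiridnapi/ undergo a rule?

Segments that undergo a rule: /o/ → [ə] (rule 1); /n/ → [m] (rule 4); /r/ → [ɾ] (rule 3); /i/ → [ə] (rule 1); /a/ → [ə] (rule 1); /i/ → [ə] (rule 1).
All other segments surface unchanged.

6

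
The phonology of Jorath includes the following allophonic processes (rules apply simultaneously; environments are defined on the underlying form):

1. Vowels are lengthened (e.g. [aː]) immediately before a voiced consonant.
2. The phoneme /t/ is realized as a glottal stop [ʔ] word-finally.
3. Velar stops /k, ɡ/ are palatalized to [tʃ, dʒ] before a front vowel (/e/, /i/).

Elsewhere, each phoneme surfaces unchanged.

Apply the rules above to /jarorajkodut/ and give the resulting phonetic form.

[jaːroːraːjkoːduʔ]

/a/ — between /j/ and /r/, before a voiced consonant — surfaces as [aː] (rule 1).
/o/ (between /r/ and /r/) occurs before a voiced consonant → [oː] by rule 1.
/a/ — between /r/ and /j/, before a voiced consonant — surfaces as [aː] (rule 1).
/k/ (between /j/ and /o/) is in the target of rule 3 but the environment (before a front vowel) is not met → [k].
/o/ — between /k/ and /d/, before a voiced consonant — surfaces as [oː] (rule 1).
/u/ (between /d/ and /t/): rule 1 targets it, but not before a voiced consonant → unchanged [u].
/t/ — word-final, word-finally — surfaces as [ʔ] (rule 2).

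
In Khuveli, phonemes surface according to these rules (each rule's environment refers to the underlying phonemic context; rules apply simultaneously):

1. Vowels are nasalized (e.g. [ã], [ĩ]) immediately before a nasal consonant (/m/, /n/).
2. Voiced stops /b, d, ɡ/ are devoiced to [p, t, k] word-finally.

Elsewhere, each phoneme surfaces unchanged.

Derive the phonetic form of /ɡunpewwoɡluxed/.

[ɡũnpewwoɡluxet]

/ɡ/ (word-initial) fails the environment for rule 2, so it stays [ɡ].
/u/ meets the environment for rule 1 (before a nasal consonant) → [ũ].
/n/ (between /u/ and /p/) is unaffected → [n].
/p/ (between /n/ and /e/) is unaffected → [p].
/e/ (between /p/ and /w/): rule 1 targets it, but not before a nasal consonant → unchanged [e].
/w/ stays [w].
/w/ (between /w/ and /o/): no rule targets it → [w].
/o/ (between /w/ and /ɡ/) fails the environment for rule 1, so it stays [o].
/ɡ/ (between /o/ and /l/) is in the target of rule 2 but the environment (word-finally) is not met → [ɡ].
/l/ (between /ɡ/ and /u/) is unaffected → [l].
/u/ — between /l/ and /x/; rule 1 does not apply here → [u].
/x/ (between /u/ and /e/) is unaffected → [x].
/e/ — between /x/ and /d/; rule 1 does not apply here → [e].
/d/ (word-final): word-finally, so rule 2 applies → [t].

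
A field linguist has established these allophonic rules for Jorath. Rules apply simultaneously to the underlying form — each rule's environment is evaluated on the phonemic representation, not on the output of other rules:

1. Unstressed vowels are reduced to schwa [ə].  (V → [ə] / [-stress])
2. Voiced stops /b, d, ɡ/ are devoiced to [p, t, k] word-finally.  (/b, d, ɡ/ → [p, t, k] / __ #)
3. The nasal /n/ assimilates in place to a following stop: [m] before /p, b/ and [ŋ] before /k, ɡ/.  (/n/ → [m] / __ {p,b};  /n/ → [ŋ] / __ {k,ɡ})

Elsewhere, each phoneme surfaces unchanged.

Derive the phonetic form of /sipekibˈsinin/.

/s/ stays [s].
/i/ — between /s/ and /p/, in an unstressed syllable — surfaces as [ə] (rule 1).
/p/ stays [p].
/e/ — between /p/ and /k/, in an unstressed syllable — surfaces as [ə] (rule 1).
/k/ — not in any rule's target class → [k].
/i/ meets the environment for rule 1 (in an unstressed syllable) → [ə].
/b/ (between /i/ and /s/) is in the target of rule 2 but the environment (word-finally) is not met → [b].
/s/ (between /b/ and /i/): no rule targets it → [s].
/i/ (between /s/ and /n/) fails the environment for rule 1, so it stays [i].
/n/ (between /i/ and /i/) is in the target of rule 3 but the environment (before a labial or velar stop) is not met → [n].
Rule 1 applies to /i/ (between /n/ and /n/: in an unstressed syllable) → [ə].
/n/ — word-final; rule 3 does not apply here → [n].

[səpəkəbˈsinən]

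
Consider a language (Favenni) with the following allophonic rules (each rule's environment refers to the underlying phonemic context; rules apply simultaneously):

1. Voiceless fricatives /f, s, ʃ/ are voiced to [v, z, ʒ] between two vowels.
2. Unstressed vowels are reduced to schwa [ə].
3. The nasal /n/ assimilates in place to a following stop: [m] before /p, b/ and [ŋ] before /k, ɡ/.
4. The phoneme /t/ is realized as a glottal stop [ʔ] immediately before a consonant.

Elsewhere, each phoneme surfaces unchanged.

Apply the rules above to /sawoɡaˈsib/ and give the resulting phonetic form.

/s/ — word-initial; rule 1 does not apply here → [s].
/a/ (between /s/ and /w/) occurs in an unstressed syllable → [ə] by rule 2.
/w/ stays [w].
/o/ — between /w/ and /ɡ/, in an unstressed syllable — surfaces as [ə] (rule 2).
/ɡ/ — not in any rule's target class → [ɡ].
/a/ meets the environment for rule 2 (in an unstressed syllable) → [ə].
/s/ (between /a/ and /i/) occurs between two vowels → [z] by rule 1.
/i/ (between /s/ and /b/) fails the environment for rule 2, so it stays [i].
/b/ (word-final): no rule targets it → [b].

[səwəɡəˈzib]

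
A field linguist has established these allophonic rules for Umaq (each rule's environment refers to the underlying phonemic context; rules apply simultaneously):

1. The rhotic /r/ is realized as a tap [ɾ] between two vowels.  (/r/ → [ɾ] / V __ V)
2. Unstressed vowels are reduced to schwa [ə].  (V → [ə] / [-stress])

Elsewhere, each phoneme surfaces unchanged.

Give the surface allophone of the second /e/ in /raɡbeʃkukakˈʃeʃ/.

/e/ — between /ʃ/ and /ʃ/; rule 2 does not apply here → [e].

[e]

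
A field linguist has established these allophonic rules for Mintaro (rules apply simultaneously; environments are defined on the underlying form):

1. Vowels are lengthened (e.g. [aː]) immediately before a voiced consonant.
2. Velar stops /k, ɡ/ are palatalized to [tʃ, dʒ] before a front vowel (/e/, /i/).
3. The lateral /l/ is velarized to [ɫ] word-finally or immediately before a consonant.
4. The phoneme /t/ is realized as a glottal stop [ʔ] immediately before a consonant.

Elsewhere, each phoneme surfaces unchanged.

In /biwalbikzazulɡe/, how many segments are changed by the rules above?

7

Segments that undergo a rule: /i/ → [iː] (rule 1); /a/ → [aː] (rule 1); /l/ → [ɫ] (rule 3); /a/ → [aː] (rule 1); /u/ → [uː] (rule 1); /l/ → [ɫ] (rule 3); /ɡ/ → [dʒ] (rule 2).
All other segments surface unchanged.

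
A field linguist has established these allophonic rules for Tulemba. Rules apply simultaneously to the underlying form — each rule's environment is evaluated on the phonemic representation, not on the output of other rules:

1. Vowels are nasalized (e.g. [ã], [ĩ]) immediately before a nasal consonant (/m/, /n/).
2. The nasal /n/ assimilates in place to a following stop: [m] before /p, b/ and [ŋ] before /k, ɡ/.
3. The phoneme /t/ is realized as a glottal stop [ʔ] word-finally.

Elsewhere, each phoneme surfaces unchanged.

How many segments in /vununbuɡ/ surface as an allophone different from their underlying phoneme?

3

Segments that undergo a rule: /u/ → [ũ] (rule 1); /u/ → [ũ] (rule 1); /n/ → [m] (rule 2).
All other segments surface unchanged.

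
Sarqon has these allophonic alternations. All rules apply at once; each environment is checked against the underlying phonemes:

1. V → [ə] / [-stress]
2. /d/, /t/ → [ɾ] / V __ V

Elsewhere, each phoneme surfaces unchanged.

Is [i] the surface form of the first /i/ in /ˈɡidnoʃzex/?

Yes

/i/ (between /ɡ/ and /d/) fails the environment for rule 1, so it stays [i].
The actual realization is [i], which matches [i].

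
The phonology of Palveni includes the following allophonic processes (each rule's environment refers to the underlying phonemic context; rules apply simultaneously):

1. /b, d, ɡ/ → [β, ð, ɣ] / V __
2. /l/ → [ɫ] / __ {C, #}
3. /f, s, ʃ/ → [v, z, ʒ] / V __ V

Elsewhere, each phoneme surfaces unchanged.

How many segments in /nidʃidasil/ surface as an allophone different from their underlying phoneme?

Segments that undergo a rule: /d/ → [ð] (rule 1); /d/ → [ð] (rule 1); /s/ → [z] (rule 3); /l/ → [ɫ] (rule 2).
All other segments surface unchanged.

4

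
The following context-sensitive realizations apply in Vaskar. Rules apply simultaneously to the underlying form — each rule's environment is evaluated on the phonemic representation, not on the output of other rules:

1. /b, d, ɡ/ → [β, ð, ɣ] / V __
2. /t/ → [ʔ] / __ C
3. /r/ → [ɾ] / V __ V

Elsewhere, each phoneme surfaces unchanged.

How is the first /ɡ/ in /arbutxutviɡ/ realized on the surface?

/ɡ/ — word-final, immediately after a vowel — surfaces as [ɣ] (rule 1).

[ɣ]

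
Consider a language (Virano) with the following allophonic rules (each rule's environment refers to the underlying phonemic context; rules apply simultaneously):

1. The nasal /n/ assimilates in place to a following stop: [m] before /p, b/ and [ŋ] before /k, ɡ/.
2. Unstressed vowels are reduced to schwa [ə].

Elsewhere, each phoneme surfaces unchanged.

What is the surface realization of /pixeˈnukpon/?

/i/ meets the environment for rule 2 (in an unstressed syllable) → [ə].
/e/ (between /x/ and /n/) occurs in an unstressed syllable → [ə] by rule 2.
/n/ (between /e/ and /u/) fails the environment for rule 1, so it stays [n].
/u/ (between /n/ and /k/): rule 2 targets it, but not in an unstressed syllable → unchanged [u].
/o/ — between /p/ and /n/, in an unstressed syllable — surfaces as [ə] (rule 2).
/n/ — word-final; rule 1 does not apply here → [n].

[pəxəˈnukpən]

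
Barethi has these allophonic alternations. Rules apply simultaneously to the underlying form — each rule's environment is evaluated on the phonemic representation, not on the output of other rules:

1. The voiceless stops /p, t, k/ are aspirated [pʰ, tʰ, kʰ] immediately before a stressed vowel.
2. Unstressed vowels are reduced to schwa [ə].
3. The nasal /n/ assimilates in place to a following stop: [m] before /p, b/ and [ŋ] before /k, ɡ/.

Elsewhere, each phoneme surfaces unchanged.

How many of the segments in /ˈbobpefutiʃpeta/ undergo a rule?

5

Segments that undergo a rule: /e/ → [ə] (rule 2); /u/ → [ə] (rule 2); /i/ → [ə] (rule 2); /e/ → [ə] (rule 2); /a/ → [ə] (rule 2).
All other segments surface unchanged.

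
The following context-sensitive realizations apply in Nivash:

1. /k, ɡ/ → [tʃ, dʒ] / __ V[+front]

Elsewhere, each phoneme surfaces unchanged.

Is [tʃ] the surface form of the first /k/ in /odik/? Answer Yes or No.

No

/k/ (word-final) is in the target of rule 1 but the environment (before a front vowel) is not met → [k].
The actual realization is [k], not [tʃ].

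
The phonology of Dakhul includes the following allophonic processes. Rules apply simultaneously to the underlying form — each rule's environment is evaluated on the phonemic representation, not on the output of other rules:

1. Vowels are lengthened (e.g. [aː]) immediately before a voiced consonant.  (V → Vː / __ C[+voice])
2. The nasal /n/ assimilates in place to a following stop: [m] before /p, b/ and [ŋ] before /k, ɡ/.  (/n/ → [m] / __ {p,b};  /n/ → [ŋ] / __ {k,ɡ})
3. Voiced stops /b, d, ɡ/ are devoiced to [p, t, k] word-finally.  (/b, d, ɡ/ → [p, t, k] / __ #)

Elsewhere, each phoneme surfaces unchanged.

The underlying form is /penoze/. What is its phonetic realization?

/p/ stays [p].
/e/ — between /p/ and /n/, before a voiced consonant — surfaces as [eː] (rule 1).
/n/ — between /e/ and /o/; rule 2 does not apply here → [n].
/o/ meets the environment for rule 1 (before a voiced consonant) → [oː].
/z/ stays [z].
/e/ — word-final; rule 1 does not apply here → [e].

[peːnoːze]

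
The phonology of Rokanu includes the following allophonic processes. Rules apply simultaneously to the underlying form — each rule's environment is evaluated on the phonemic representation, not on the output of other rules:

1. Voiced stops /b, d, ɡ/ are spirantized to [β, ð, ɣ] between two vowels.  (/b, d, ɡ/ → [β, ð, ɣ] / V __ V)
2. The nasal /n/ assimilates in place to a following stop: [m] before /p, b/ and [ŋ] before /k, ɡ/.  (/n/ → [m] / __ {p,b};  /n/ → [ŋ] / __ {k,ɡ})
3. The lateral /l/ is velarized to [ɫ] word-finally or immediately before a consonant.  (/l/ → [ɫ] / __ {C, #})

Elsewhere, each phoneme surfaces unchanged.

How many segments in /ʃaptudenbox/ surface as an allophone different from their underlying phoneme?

2

Segments that undergo a rule: /d/ → [ð] (rule 1); /n/ → [m] (rule 2).
All other segments surface unchanged.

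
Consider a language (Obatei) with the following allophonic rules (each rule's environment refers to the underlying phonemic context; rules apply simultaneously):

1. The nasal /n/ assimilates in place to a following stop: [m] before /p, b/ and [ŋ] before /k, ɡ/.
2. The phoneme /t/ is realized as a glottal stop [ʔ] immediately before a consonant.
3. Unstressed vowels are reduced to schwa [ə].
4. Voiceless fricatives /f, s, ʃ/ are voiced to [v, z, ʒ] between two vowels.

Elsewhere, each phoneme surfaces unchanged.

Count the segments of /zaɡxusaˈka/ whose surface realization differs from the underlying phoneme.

4

Segments that undergo a rule: /a/ → [ə] (rule 3); /u/ → [ə] (rule 3); /s/ → [z] (rule 4); /a/ → [ə] (rule 3).
All other segments surface unchanged.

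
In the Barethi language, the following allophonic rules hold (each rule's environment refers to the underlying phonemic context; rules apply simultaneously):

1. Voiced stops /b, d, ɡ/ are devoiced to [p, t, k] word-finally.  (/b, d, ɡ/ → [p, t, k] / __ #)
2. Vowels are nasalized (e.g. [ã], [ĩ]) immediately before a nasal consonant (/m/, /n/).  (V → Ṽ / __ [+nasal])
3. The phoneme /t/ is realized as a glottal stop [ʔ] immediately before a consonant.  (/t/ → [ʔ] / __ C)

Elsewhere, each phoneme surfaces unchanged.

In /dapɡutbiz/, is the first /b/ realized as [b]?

/b/ (between /t/ and /i/) fails the environment for rule 1, so it stays [b].
The actual realization is [b], which matches [b].

Yes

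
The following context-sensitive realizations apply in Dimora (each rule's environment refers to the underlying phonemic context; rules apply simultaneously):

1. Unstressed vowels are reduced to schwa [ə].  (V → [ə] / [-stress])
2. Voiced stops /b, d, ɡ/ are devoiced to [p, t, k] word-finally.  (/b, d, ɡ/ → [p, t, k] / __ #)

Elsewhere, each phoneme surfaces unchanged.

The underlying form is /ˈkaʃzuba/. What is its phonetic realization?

[ˈkaʃzəbə]

/a/ (between /k/ and /ʃ/): rule 1 targets it, but not in an unstressed syllable → unchanged [a].
/u/ — between /z/ and /b/, in an unstressed syllable — surfaces as [ə] (rule 1).
/b/ — between /u/ and /a/; rule 2 does not apply here → [b].
/a/ (word-final): in an unstressed syllable, so rule 1 applies → [ə].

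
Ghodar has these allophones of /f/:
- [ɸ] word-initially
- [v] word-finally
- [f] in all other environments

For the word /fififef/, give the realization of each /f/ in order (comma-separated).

Occurrence 1 (position 1): word-initially → [ɸ].
Occurrence 2 (position 3): no conditioning environment matches → elsewhere allophone [f].
Occurrence 3 (position 5): no conditioning environment matches → elsewhere allophone [f].
Occurrence 4 (position 7): word-finally → [v].

[ɸ], [f], [f], [v]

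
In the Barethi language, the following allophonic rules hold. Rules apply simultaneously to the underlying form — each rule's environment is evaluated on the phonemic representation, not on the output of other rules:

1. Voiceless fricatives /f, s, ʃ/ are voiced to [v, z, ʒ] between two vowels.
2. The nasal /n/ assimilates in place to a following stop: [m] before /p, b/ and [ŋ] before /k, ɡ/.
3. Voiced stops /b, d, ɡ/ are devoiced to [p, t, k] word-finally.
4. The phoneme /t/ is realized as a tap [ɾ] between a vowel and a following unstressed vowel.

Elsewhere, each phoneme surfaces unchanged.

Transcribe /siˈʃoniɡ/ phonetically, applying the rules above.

/s/ (word-initial) is in the target of rule 1 but the environment (between two vowels) is not met → [s].
/i/ — not in any rule's target class → [i].
/ʃ/ meets the environment for rule 1 (between two vowels) → [ʒ].
/o/ — not in any rule's target class → [o].
/n/ (between /o/ and /i/) is in the target of rule 2 but the environment (before a labial or velar stop) is not met → [n].
/i/ (between /n/ and /ɡ/) is unaffected → [i].
/ɡ/ (word-final): word-finally, so rule 3 applies → [k].

[siˈʒonik]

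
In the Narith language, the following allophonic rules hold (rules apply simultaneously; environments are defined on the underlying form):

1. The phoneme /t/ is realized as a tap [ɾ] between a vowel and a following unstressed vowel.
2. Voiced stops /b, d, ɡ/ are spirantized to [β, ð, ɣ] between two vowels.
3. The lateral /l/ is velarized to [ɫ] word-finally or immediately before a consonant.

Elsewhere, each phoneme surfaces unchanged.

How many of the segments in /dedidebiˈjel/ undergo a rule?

Segments that undergo a rule: /d/ → [ð] (rule 2); /d/ → [ð] (rule 2); /b/ → [β] (rule 2); /l/ → [ɫ] (rule 3).
All other segments surface unchanged.

4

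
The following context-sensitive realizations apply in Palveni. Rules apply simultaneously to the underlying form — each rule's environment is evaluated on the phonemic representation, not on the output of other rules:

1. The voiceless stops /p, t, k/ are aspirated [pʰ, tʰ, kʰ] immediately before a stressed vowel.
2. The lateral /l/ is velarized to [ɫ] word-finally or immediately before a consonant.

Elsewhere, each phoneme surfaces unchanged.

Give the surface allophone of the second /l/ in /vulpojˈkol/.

/l/ (word-final): word-finally or immediately before a consonant, so rule 2 applies → [ɫ].

[ɫ]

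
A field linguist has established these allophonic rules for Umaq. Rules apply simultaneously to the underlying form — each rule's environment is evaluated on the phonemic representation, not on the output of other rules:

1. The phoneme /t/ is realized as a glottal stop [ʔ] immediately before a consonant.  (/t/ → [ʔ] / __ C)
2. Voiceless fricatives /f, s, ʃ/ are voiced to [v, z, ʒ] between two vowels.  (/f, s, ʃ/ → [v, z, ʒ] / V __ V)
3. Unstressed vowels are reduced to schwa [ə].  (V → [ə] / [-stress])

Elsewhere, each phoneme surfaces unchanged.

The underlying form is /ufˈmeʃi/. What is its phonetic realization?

[əfˈmeʒə]

/u/ (word-initial): in an unstressed syllable, so rule 3 applies → [ə].
/f/ — between /u/ and /m/; rule 2 does not apply here → [f].
/e/ (between /m/ and /ʃ/) fails the environment for rule 3, so it stays [e].
Rule 2 applies to /ʃ/ (between /e/ and /i/: between two vowels) → [ʒ].
/i/ (word-final) occurs in an unstressed syllable → [ə] by rule 3.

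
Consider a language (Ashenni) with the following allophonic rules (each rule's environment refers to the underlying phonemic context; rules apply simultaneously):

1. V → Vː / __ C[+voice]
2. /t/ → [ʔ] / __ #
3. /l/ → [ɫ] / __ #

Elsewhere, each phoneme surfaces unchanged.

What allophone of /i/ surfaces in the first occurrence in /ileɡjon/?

[iː]

Rule 1 applies to /i/ (word-initial: before a voiced consonant) → [iː].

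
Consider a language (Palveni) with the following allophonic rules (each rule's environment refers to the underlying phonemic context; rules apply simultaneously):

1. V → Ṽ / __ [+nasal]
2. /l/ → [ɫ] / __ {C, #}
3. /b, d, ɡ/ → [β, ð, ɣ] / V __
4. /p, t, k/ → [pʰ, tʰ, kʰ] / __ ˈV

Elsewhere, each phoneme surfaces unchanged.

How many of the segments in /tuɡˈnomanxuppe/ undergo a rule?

3

Segments that undergo a rule: /ɡ/ → [ɣ] (rule 3); /o/ → [õ] (rule 1); /a/ → [ã] (rule 1).
All other segments surface unchanged.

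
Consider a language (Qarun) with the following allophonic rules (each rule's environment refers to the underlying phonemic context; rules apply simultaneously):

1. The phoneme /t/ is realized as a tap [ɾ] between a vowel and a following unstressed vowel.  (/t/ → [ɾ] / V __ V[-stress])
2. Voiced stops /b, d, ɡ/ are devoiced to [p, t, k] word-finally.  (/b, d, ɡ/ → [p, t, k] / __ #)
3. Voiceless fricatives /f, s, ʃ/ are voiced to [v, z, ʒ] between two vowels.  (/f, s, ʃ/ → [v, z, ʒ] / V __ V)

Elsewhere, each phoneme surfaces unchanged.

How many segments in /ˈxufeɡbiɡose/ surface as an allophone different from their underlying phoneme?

2

Segments that undergo a rule: /f/ → [v] (rule 3); /s/ → [z] (rule 3).
All other segments surface unchanged.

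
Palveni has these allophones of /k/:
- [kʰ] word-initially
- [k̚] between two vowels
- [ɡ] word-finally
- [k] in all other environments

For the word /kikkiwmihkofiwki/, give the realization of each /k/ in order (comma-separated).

[kʰ], [k], [k], [k], [k]

Occurrence 1 (position 1): word-initially → [kʰ].
Occurrence 2 (position 3): no conditioning environment matches → elsewhere allophone [k].
Occurrence 3 (position 4): no conditioning environment matches → elsewhere allophone [k].
Occurrence 4 (position 10): no conditioning environment matches → elsewhere allophone [k].
Occurrence 5 (position 15): no conditioning environment matches → elsewhere allophone [k].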